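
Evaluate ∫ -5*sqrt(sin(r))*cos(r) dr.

Let u = sin(r), so du = (cos(r)) dr.
Rewriting, the integral becomes -5·∫ √u du = -5·(2/3)u^(3/2).
Substituting back, u = sin(r).

-10*sin(r)**(3/2)/3 + C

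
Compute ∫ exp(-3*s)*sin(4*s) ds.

Let I denote the integral. Integrate by parts with u = sin(4*s), dv = exp(-3*s) ds, so v = -exp(-3*s)/3: I = -exp(-3*s)*sin(4*s)/3 + (4/3)·∫ exp(-3*s)*cos(4*s) ds.
Apply parts again with u = cos(4*s), dv = exp(-3*s) ds: ∫ exp(-3*s)*cos(4*s) ds = -exp(-3*s)*cos(4*s)/3 − (4/3)·I. Substituting back brings back I: I = -exp(-3*s)*sin(4*s)/3 - 4*exp(-3*s)*cos(4*s)/9 − (16/9)·I.
Solving for I: (1 + 16/9)·I equals the remaining terms, so I = (9/25)·(-exp(-3*s)*sin(4*s)/3 - 4*exp(-3*s)*cos(4*s)/9).

-3*exp(-3*s)*sin(4*s)/25 - 4*exp(-3*s)*cos(4*s)/25 + C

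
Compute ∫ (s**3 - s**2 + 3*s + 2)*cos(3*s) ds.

s**3*sin(3*s)/3 - s**2*sin(3*s)/3 + s**2*cos(3*s)/3 + 7*s*sin(3*s)/9 - 2*s*cos(3*s)/9 + 20*sin(3*s)/27 + 7*cos(3*s)/27 + C

Use integration by parts with u = s**3 - s**2 + 3*s + 2, dv = cos(3*s) ds, so v = sin(3*s)/3.
Apply parts 3 times (tabular method): alternate signs, differentiate u down to 0, integrate dv up.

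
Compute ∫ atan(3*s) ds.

Use integration by parts with u = arctan(3*s), dv = ds.
Then du = 3/(9*s**2 + 1) ds.

s*atan(3*s) - log(9*s**2 + 1)/6 + C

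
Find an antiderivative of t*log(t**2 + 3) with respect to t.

Let u = t**2 + 3, so du = (2*t) dt.
The integral becomes (1/2)·∫ log(u) du; integrate by parts with u′=log(u), dv′=du.

t**2*log(t**2 + 3)/2 - t**2/2 + 3*log(t**2 + 3)/2 + C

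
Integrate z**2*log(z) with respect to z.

Use integration by parts with u = log(z), dv = z**2 dz.
Then du = 1/z dz and v = z**3/3.

z**3*log(z)/3 - z**3/9 + C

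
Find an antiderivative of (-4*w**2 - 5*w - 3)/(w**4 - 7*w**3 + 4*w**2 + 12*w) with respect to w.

-log(w)/4 - 59*log(w - 6)/56 + 29*log(w - 2)/24 + 2*log(w + 1)/21 + C

Factor the denominator: w*(w - 6)*(w - 2)*(w + 1).
Partial-fraction decomposition: 2/(21*(w + 1)) + 29/(24*(w - 2)) - 59/(56*(w - 6)) - 1/(4*w).
Integrate each term: A/(w−a) contributes A·log|w−a|.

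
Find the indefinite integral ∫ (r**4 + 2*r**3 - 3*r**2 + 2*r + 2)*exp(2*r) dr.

(2*r**4 - 6*r**2 + 10*r - 1)*exp(2*r)/4 + C

Use integration by parts with u = r**4 + 2*r**3 - 3*r**2 + 2*r + 2, dv = exp(2*r) dr, so v = exp(2*r)/2.
Apply parts 4 times (tabular method): alternate signs, differentiate u down to 0, integrate dv up.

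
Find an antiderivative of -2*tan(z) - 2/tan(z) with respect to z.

-2*log(tan(z)) + C

Let u = tan(z), so du = (tan(z)**2 + 1) dz.
Rewriting, the integral becomes -2·∫ 1/u du = -2·log(u).
Substituting back, u = tan(z).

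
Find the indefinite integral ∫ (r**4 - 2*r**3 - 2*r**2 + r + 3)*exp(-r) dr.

(-r**4 - 2*r**3 - 4*r**2 - 9*r - 12)*exp(-r) + C

Use integration by parts with u = r**4 - 2*r**3 - 2*r**2 + r + 3, dv = exp(-r) dr, so v = -exp(-r).
Apply parts 4 times (tabular method): alternate signs, differentiate u down to 0, integrate dv up.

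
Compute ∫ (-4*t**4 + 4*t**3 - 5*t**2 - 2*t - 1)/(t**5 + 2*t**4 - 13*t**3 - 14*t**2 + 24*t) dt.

Factor the denominator: t*(t - 3)*(t - 1)*(t + 2)*(t + 4).
Partial-fraction decomposition: -1353/(280*(t + 4)) + 113/(60*(t + 2)) + 4/(15*(t - 1)) - 134/(105*(t - 3)) - 1/(24*t).
Integrate each term: A/(t−a) contributes A·log|t−a|.

-log(t)/24 - 134*log(t - 3)/105 + 4*log(t - 1)/15 + 113*log(t + 2)/60 - 1353*log(t + 4)/280 + C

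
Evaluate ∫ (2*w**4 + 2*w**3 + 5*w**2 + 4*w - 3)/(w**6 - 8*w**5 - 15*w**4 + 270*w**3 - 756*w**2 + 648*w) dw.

-log(w)/216 + 1075*log(w - 6)/864 - 4*log(w - 3)/81 - 73*log(w - 2)/64 - 257*log(w + 6)/5184 + 10/(3*w - 9) + C

Factor the denominator: w*(w - 6)*(w - 3)**2*(w - 2)*(w + 6).
Partial-fraction decomposition: -257/(5184*(w + 6)) - 73/(64*(w - 2)) - 4/(81*(w - 3)) - 10/(3*(w - 3)**2) + 1075/(864*(w - 6)) - 1/(216*w).
Integrate each term; A/(w−a) gives A·log|w−a|; A/(w−a)² gives −A/(w−a).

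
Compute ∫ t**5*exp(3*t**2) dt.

(9*t**4 - 6*t**2 + 2)*exp(3*t**2)/54 + C

Let u = t², du = 2t dt; rewrite as (1/2)∫ u^2·exp(3u) du.
Now integrate by parts 2 times.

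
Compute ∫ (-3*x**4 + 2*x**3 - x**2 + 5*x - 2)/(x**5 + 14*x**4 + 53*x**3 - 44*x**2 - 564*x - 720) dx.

-37*log(x - 3)/504 + 2*log(x + 2)/3 - 467*log(x + 4)/14 + 2177*log(x + 5)/24 - 1097*log(x + 6)/18 + C

Factor the denominator: (x - 3)*(x + 2)*(x + 4)*(x + 5)*(x + 6).
Partial-fraction decomposition: -1097/(18*(x + 6)) + 2177/(24*(x + 5)) - 467/(14*(x + 4)) + 2/(3*(x + 2)) - 37/(504*(x - 3)).
Integrate each term: A/(x−a) contributes A·log|x−a|.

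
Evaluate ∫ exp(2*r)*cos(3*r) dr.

Let I denote the integral. Integrate by parts with u = cos(3*r), dv = exp(2*r) dr, so v = exp(2*r)/2: I = exp(2*r)*cos(3*r)/2 + (3/2)·∫ exp(2*r)*sin(3*r) dr.
Apply parts again with u = sin(3*r), dv = exp(2*r) dr: ∫ exp(2*r)*sin(3*r) dr = exp(2*r)*sin(3*r)/2 − (3/2)·I. Substituting back brings back I: I = 3*exp(2*r)*sin(3*r)/4 + exp(2*r)*cos(3*r)/2 − (9/4)·I.
Solving for I: (1 + 9/4)·I equals the remaining terms, so I = (4/13)·(3*exp(2*r)*sin(3*r)/4 + exp(2*r)*cos(3*r)/2).

3*exp(2*r)*sin(3*r)/13 + 2*exp(2*r)*cos(3*r)/13 + C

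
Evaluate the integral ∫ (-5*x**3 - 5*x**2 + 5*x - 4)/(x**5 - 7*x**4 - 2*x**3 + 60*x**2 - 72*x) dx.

Factor the denominator: x*(x - 6)*(x - 2)**2*(x + 3).
Partial-fraction decomposition: 71/(675*(x + 3)) + 507/(400*(x - 2)) + 27/(20*(x - 2)**2) - 617/(432*(x - 6)) + 1/(18*x).
Integrate each term; A/(x−a) gives A·log|x−a|; A/(x−a)² gives −A/(x−a).

log(x)/18 - 617*log(x - 6)/432 + 507*log(x - 2)/400 + 71*log(x + 3)/675 - 27/(20*x - 40) + C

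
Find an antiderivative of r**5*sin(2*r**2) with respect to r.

-r**4*cos(2*r**2)/4 + r**2*sin(2*r**2)/4 + cos(2*r**2)/8 + C

Let u = r², du = 2r dr; rewrite as (1/2)∫ u^2·sin(2u) du.
Now integrate by parts 2 times.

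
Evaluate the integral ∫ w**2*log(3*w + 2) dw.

w**3*log(3*w + 2)/3 - w**3/9 + w**2/9 - 4*w/27 + 8*log(3*w + 2)/81 + C

Use integration by parts with u = log(3*w + 2), dv = w**2 dw.
Then du = 3/(3*w + 2) dw and v = w**3/3.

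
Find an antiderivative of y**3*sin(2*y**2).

-y**2*cos(2*y**2)/4 + sin(2*y**2)/8 + C

Let u = y², du = 2y dy; rewrite as (1/2)∫ u^1·sin(2u) du.
Now integrate by parts 1 time.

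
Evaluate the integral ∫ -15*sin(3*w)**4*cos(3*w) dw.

-sin(3*w)**5 + C

Let u = sin(3*w), so du = (3*cos(3*w)) dw.
Rewriting, the integral becomes -5·∫ u^4 du = -5·u^5/5.
Substituting back, u = sin(3*w).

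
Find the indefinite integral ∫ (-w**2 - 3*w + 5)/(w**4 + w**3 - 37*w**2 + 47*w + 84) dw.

Factor the denominator: (w - 4)*(w - 3)*(w + 1)*(w + 7).
Partial-fraction decomposition: 23/(660*(w + 7)) + 7/(120*(w + 1)) + 13/(40*(w - 3)) - 23/(55*(w - 4)).
Integrate each term: A/(w−a) contributes A·log|w−a|.

-23*log(w - 4)/55 + 13*log(w - 3)/40 + 7*log(w + 1)/120 + 23*log(w + 7)/660 + C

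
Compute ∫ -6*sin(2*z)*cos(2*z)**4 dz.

3*cos(2*z)**5/5 + C

Let u = cos(2*z), so du = (-2*sin(2*z)) dz.
Rewriting, the integral becomes 3·∫ u^4 du = 3·u^5/5.
Substituting back, u = cos(2*z).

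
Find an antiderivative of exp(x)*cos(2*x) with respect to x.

2*exp(x)*sin(2*x)/5 + exp(x)*cos(2*x)/5 + C

Let I denote the integral. Integrate by parts with u = cos(2*x), dv = exp(x) dx, so v = exp(x): I = exp(x)*cos(2*x) + 2·∫ exp(x)*sin(2*x) dx.
Apply parts again with u = sin(2*x), dv = exp(x) dx: ∫ exp(x)*sin(2*x) dx = exp(x)*sin(2*x) − 2·I. Substituting back brings back I: I = 2*exp(x)*sin(2*x) + exp(x)*cos(2*x) − 4·I.
Solving for I: (1 + 4)·I equals the remaining terms, so I = (1/5)·(2*exp(x)*sin(2*x) + exp(x)*cos(2*x)).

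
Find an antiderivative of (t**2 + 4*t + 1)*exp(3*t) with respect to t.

Use integration by parts with u = t**2 + 4*t + 1, dv = exp(3*t) dt, so v = exp(3*t)/3.
Apply parts 2 times (tabular method): alternate signs, differentiate u down to 0, integrate dv up.

(9*t**2 + 30*t - 1)*exp(3*t)/27 + C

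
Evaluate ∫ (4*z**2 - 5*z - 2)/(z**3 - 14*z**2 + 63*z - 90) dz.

Factor the denominator: (z - 6)*(z - 5)*(z - 3).
Partial-fraction decomposition: 19/(6*(z - 3)) - 73/(2*(z - 5)) + 112/(3*(z - 6)).
Integrate each term: A/(z−a) contributes A·log|z−a|.

112*log(z - 6)/3 - 73*log(z - 5)/2 + 19*log(z - 3)/6 + C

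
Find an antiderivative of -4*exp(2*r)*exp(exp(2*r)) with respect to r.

-2*exp(exp(2*r)) + C

Let u = exp(2*r), so du = (2*exp(2*r)) dr.
Rewriting, the integral becomes -2·∫ e^u du = -2·e^u.
Substituting back, u = exp(2*r).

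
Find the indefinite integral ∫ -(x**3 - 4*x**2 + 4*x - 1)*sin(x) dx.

Use integration by parts with u = x**3 - 4*x**2 + 4*x - 1, dv = -sin(x) dx, so v = cos(x).
Apply parts 3 times (tabular method): alternate signs, differentiate u down to 0, integrate dv up.

x**3*cos(x) - 3*x**2*sin(x) - 4*x**2*cos(x) + 8*x*sin(x) - 2*x*cos(x) + 2*sin(x) + 7*cos(x) + C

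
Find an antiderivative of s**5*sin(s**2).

Let u = s², du = 2s ds; rewrite as (1/2)∫ u^2·sin(1u) du.
Now integrate by parts 2 times.

-s**4*cos(s**2)/2 + s**2*sin(s**2) + cos(s**2) + C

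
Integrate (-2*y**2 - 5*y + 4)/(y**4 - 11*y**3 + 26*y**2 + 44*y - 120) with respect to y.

-49*log(y - 6)/16 + 71*log(y - 5)/21 - 7*log(y - 2)/24 - 3*log(y + 2)/112 + C

Factor the denominator: (y - 6)*(y - 5)*(y - 2)*(y + 2).
Partial-fraction decomposition: -3/(112*(y + 2)) - 7/(24*(y - 2)) + 71/(21*(y - 5)) - 49/(16*(y - 6)).
Integrate each term: A/(y−a) contributes A·log|y−a|.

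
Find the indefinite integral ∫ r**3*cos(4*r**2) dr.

Let u = r², du = 2r dr; rewrite as (1/2)∫ u^1·cos(4u) du.
Now integrate by parts 1 time.

r**2*sin(4*r**2)/8 + cos(4*r**2)/32 + C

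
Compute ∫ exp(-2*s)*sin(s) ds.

Let I denote the integral. Integrate by parts with u = sin(s), dv = exp(-2*s) ds, so v = -exp(-2*s)/2: I = -exp(-2*s)*sin(s)/2 + (1/2)·∫ exp(-2*s)*cos(s) ds.
Apply parts again with u = cos(s), dv = exp(-2*s) ds: ∫ exp(-2*s)*cos(s) ds = -exp(-2*s)*cos(s)/2 − (1/2)·I. Substituting back brings back I: I = -exp(-2*s)*sin(s)/2 - exp(-2*s)*cos(s)/4 − (1/4)·I.
Solving for I: (1 + 1/4)·I equals the remaining terms, so I = (4/5)·(-exp(-2*s)*sin(s)/2 - exp(-2*s)*cos(s)/4).

-2*exp(-2*s)*sin(s)/5 - exp(-2*s)*cos(s)/5 + C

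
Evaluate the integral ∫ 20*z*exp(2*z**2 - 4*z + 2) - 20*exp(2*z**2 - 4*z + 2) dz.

5*exp(2*z**2 - 4*z + 2) + C

Let u = 2*z**2 - 4*z + 2, so du = (4*z - 4) dz.
Rewriting, the integral becomes 5·∫ e^u du = 5·e^u.
Substituting back, u = 2*z**2 - 4*z + 2.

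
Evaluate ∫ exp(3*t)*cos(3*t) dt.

Let I denote the integral. Integrate by parts with u = cos(3*t), dv = exp(3*t) dt, so v = exp(3*t)/3: I = exp(3*t)*cos(3*t)/3 + ∫ exp(3*t)*sin(3*t) dt.
Apply parts again with u = sin(3*t), dv = exp(3*t) dt: ∫ exp(3*t)*sin(3*t) dt = exp(3*t)*sin(3*t)/3 − I. Substituting back brings back I: I = exp(3*t)*sin(3*t)/3 + exp(3*t)*cos(3*t)/3 − I.
Solving for I: (1 + 1)·I equals the remaining terms, so I = (1/2)·(exp(3*t)*sin(3*t)/3 + exp(3*t)*cos(3*t)/3).

exp(3*t)*sin(3*t)/6 + exp(3*t)*cos(3*t)/6 + C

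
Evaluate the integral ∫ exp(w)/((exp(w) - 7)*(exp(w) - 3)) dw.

log(exp(w) - 7)/4 - log(exp(w) - 3)/4 + C

Let u = e^w, du = e^w dw.
The integral becomes ∫ du/((u-3)(u-7)); decompose into partial fractions.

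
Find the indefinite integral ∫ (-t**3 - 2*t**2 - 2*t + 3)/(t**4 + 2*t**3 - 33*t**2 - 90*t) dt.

Factor the denominator: t*(t - 6)*(t + 3)*(t + 5).
Partial-fraction decomposition: -4/(5*(t + 5)) + 1/(3*(t + 3)) - 1/(2*(t - 6)) - 1/(30*t).
Integrate each term: A/(t−a) contributes A·log|t−a|.

-log(t)/30 - log(t - 6)/2 + log(t + 3)/3 - 4*log(t + 5)/5 + C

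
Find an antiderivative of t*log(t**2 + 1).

Let u = t**2 + 1, so du = (2*t) dt.
The integral becomes (1/2)·∫ log(u) du; integrate by parts with u′=log(u), dv′=du.

t**2*log(t**2 + 1)/2 - t**2/2 + log(t**2 + 1)/2 + C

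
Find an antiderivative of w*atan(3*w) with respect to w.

Use integration by parts with u = arctan(3*w), dv = w dw.
Then du = 3/(9*w**2 + 1) dw.

w**2*atan(3*w)/2 - w/6 + atan(3*w)/18 + C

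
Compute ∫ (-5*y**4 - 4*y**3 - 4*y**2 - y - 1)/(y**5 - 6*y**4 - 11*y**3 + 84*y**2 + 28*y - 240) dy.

Factor the denominator: (y - 5)*(y - 4)*(y - 2)*(y + 2)*(y + 3).
Partial-fraction decomposition: -331/(280*(y + 3)) + 3/(8*(y + 2)) - 131/(120*(y - 2)) + 535/(28*(y - 4)) - 533/(24*(y - 5)).
Integrate each term: A/(y−a) contributes A·log|y−a|.

-533*log(y - 5)/24 + 535*log(y - 4)/28 - 131*log(y - 2)/120 + 3*log(y + 2)/8 - 331*log(y + 3)/280 + C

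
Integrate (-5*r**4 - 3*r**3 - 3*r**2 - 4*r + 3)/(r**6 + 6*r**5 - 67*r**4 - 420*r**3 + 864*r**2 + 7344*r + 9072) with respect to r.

Factor the denominator: (r - 6)**2*(r + 2)*(r + 3)*(r + 6)*(r + 7).
Partial-fraction decomposition: 2773/(845*(r + 7)) - 219/(64*(r + 6)) + 28/(81*(r + 3)) - 57/(1280*(r + 2)) - 563959/(3504384*(r - 6)) - 2419/(3744*(r - 6)**2).
Integrate each term; A/(r−a) gives A·log|r−a|; A/(r−a)² gives −A/(r−a).

-563959*log(r - 6)/3504384 - 57*log(r + 2)/1280 + 28*log(r + 3)/81 - 219*log(r + 6)/64 + 2773*log(r + 7)/845 + 2419/(3744*r - 22464) + C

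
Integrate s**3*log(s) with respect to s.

s**4*log(s)/4 - s**4/16 + C

Use integration by parts with u = log(s), dv = s**3 ds.
Then du = 1/s ds and v = s**4/4.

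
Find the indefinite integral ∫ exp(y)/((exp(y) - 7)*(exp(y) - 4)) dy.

log(exp(y) - 7)/3 - log(exp(y) - 4)/3 + C

Let u = e^y, du = e^y dy.
The integral becomes ∫ du/((u-7)(u-4)); decompose into partial fractions.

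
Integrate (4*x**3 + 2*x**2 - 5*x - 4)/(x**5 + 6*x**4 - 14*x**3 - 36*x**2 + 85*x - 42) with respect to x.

26*log(x - 2)/45 - 73*log(x - 1)/256 + 79*log(x + 3)/320 - 1243*log(x + 7)/2304 - 3/(32*x - 32) + C

Factor the denominator: (x - 2)*(x - 1)**2*(x + 3)*(x + 7).
Partial-fraction decomposition: -1243/(2304*(x + 7)) + 79/(320*(x + 3)) - 73/(256*(x - 1)) + 3/(32*(x - 1)**2) + 26/(45*(x - 2)).
Integrate each term; A/(x−a) gives A·log|x−a|; A/(x−a)² gives −A/(x−a).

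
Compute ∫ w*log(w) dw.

w**2*log(w)/2 - w**2/4 + C

Use integration by parts with u = log(w), dv = w dw.
Then du = 1/w dw and v = w**2/2.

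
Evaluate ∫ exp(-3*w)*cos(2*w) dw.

2*exp(-3*w)*sin(2*w)/13 - 3*exp(-3*w)*cos(2*w)/13 + C

Let I denote the integral. Integrate by parts with u = cos(2*w), dv = exp(-3*w) dw, so v = -exp(-3*w)/3: I = -exp(-3*w)*cos(2*w)/3 − (2/3)·∫ exp(-3*w)*sin(2*w) dw.
Apply parts again with u = sin(2*w), dv = exp(-3*w) dw: ∫ exp(-3*w)*sin(2*w) dw = -exp(-3*w)*sin(2*w)/3 + (2/3)·I. Substituting back brings back I: I = 2*exp(-3*w)*sin(2*w)/9 - exp(-3*w)*cos(2*w)/3 − (4/9)·I.
Solving for I: (1 + 4/9)·I equals the remaining terms, so I = (9/13)·(2*exp(-3*w)*sin(2*w)/9 - exp(-3*w)*cos(2*w)/3).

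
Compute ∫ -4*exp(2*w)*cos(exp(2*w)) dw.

-2*sin(exp(2*w)) + C

Let u = exp(2*w), so du = (2*exp(2*w)) dw.
Rewriting, the integral becomes -2·∫ cos(u) du = -2·sin(u).
Substituting back, u = exp(2*w).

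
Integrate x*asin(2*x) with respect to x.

Use integration by parts with u = arcsin(2*x), dv = x dx.
Then du = 2/sqrt(-4*x**2 + 1) dx.

x**2*asin(2*x)/2 + x*sqrt(-4*x**2 + 1)/8 - asin(2*x)/16 + C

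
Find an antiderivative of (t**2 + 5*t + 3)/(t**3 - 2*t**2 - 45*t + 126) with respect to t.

Factor the denominator: (t - 6)*(t - 3)*(t + 7).
Partial-fraction decomposition: 17/(130*(t + 7)) - 9/(10*(t - 3)) + 23/(13*(t - 6)).
Integrate each term: A/(t−a) contributes A·log|t−a|.

23*log(t - 6)/13 - 9*log(t - 3)/10 + 17*log(t + 7)/130 + C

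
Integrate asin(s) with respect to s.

Use integration by parts with u = arcsin(s), dv = ds.
Then du = 1/sqrt(-s**2 + 1) ds.

s*asin(s) + sqrt(-s**2 + 1) + C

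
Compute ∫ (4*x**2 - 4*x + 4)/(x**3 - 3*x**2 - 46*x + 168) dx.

62*log(x - 6)/13 - 26*log(x - 4)/11 + 228*log(x + 7)/143 + C

Factor the denominator: (x - 6)*(x - 4)*(x + 7).
Partial-fraction decomposition: 228/(143*(x + 7)) - 26/(11*(x - 4)) + 62/(13*(x - 6)).
Integrate each term: A/(x−a) contributes A·log|x−a|.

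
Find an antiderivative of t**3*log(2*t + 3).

t**4*log(2*t + 3)/4 - t**4/16 + t**3/8 - 9*t**2/32 + 27*t/32 - 81*log(2*t + 3)/64 + C

Use integration by parts with u = log(2*t + 3), dv = t**3 dt.
Then du = 2/(2*t + 3) dt and v = t**4/4.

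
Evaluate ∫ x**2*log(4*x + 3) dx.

Use integration by parts with u = log(4*x + 3), dv = x**2 dx.
Then du = 4/(4*x + 3) dx and v = x**3/3.

x**3*log(4*x + 3)/3 - x**3/9 + x**2/8 - 3*x/16 + 9*log(4*x + 3)/64 + C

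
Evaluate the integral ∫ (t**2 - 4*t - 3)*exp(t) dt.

Use integration by parts with u = t**2 - 4*t - 3, dv = exp(t) dt, so v = exp(t).
Apply parts 2 times (tabular method): alternate signs, differentiate u down to 0, integrate dv up.

(t**2 - 6*t + 3)*exp(t) + C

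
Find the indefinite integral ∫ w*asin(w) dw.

Use integration by parts with u = arcsin(w), dv = w dw.
Then du = 1/sqrt(-w**2 + 1) dw.

w**2*asin(w)/2 + w*sqrt(-w**2 + 1)/4 - asin(w)/4 + C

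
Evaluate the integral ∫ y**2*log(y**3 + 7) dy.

y**3*log(y**3 + 7)/3 - y**3/3 + 7*log(y**3 + 7)/3 + C

Let u = y**3 + 7, so du = (3*y**2) dy.
The integral becomes (1/3)·∫ log(u) du; integrate by parts with u′=log(u), dv′=du.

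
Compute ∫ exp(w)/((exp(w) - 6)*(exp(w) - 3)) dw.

Let u = e^w, du = e^w dw.
The integral becomes ∫ du/((u-3)(u-6)); decompose into partial fractions.

log(exp(w) - 6)/3 - log(exp(w) - 3)/3 + C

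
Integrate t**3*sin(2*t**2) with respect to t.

-t**2*cos(2*t**2)/4 + sin(2*t**2)/8 + C

Let u = t², du = 2t dt; rewrite as (1/2)∫ u^1·sin(2u) du.
Now integrate by parts 1 time.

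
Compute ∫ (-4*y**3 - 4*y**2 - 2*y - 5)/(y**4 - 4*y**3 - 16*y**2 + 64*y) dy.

Factor the denominator: y*(y - 4)**2*(y + 4).
Partial-fraction decomposition: -195/(256*(y + 4)) - 809/(256*(y - 4)) - 333/(32*(y - 4)**2) - 5/(64*y).
Integrate each term; A/(y−a) gives A·log|y−a|; A/(y−a)² gives −A/(y−a).

-5*log(y)/64 - 809*log(y - 4)/256 - 195*log(y + 4)/256 + 333/(32*y - 128) + C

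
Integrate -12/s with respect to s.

-12*log(s) - 4*log(2) + C

Let u = 2*s**3, so du = (6*s**2) ds.
Rewriting, the integral becomes -4·∫ 1/u du = -4·log(u).
Substituting back, u = 2*s**3.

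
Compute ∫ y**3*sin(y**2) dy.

-y**2*cos(y**2)/2 + sin(y**2)/2 + C

Let u = y², du = 2y dy; rewrite as (1/2)∫ u^1·sin(1u) du.
Now integrate by parts 1 time.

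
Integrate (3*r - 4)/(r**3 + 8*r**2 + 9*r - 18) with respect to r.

-log(r - 1)/28 + 13*log(r + 3)/12 - 22*log(r + 6)/21 + C

Factor the denominator: (r - 1)*(r + 3)*(r + 6).
Partial-fraction decomposition: -22/(21*(r + 6)) + 13/(12*(r + 3)) - 1/(28*(r - 1)).
Integrate each term: A/(r−a) contributes A·log|r−a|.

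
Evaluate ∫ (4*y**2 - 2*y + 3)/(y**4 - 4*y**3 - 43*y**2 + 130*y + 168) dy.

Factor the denominator: (y - 7)*(y - 4)*(y + 1)*(y + 6).
Partial-fraction decomposition: -159/(650*(y + 6)) + 9/(200*(y + 1)) - 59/(150*(y - 4)) + 185/(312*(y - 7)).
Integrate each term: A/(y−a) contributes A·log|y−a|.

185*log(y - 7)/312 - 59*log(y - 4)/150 + 9*log(y + 1)/200 - 159*log(y + 6)/650 + C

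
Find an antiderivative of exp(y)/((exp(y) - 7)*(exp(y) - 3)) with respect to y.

log(exp(y) - 7)/4 - log(exp(y) - 3)/4 + C

Let u = e^y, du = e^y dy.
The integral becomes ∫ du/((u-7)(u-3)); decompose into partial fractions.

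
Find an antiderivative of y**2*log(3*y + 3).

y**3*log(3*y + 3)/3 - y**3/9 + y**2/6 - y/3 + log(y + 1)/3 + C

Use integration by parts with u = log(3*y + 3), dv = y**2 dy.
Then du = 3/(3*y + 3) dy and v = y**3/3.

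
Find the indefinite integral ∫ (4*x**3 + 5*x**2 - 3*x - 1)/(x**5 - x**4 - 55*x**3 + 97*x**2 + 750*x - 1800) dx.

Factor the denominator: (x - 5)*(x - 4)*(x - 3)*(x + 5)*(x + 6).
Partial-fraction decomposition: -667/(990*(x + 6)) + 361/(720*(x + 5)) + 143/(144*(x - 3)) - 323/(90*(x - 4)) + 609/(220*(x - 5)).
Integrate each term: A/(x−a) contributes A·log|x−a|.

609*log(x - 5)/220 - 323*log(x - 4)/90 + 143*log(x - 3)/144 + 361*log(x + 5)/720 - 667*log(x + 6)/990 + C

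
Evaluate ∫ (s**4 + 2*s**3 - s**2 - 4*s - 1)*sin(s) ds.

Use integration by parts with u = s**4 + 2*s**3 - s**2 - 4*s - 1, dv = sin(s) ds, so v = -cos(s).
Apply parts 4 times (tabular method): alternate signs, differentiate u down to 0, integrate dv up.

-s**4*cos(s) + 4*s**3*sin(s) - 2*s**3*cos(s) + 6*s**2*sin(s) + 13*s**2*cos(s) - 26*s*sin(s) + 16*s*cos(s) - 16*sin(s) - 25*cos(s) + C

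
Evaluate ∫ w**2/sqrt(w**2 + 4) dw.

w*sqrt(w**2 + 4)/2 - 2*log(w + sqrt(w**2 + 4)) + C

Substitute w = 2·tan(θ), so dw = 2·sec(θ)^2 dθ and the radical becomes sqrt(w**2 + 4) = 2·sec(θ) by the Pythagorean identity.
Integrate the resulting trig expression in θ, then back-substitute tan(θ) = w/2, sec(θ) = sqrt(w**2 + 4)/2 (absorbing any constant into C).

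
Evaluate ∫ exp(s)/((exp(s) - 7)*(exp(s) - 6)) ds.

log(exp(s) - 7) - log(exp(s) - 6) + C

Let u = e^s, du = e^s ds.
The integral becomes ∫ du/((u-6)(u-7)); decompose into partial fractions.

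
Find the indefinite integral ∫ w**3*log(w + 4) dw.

Use integration by parts with u = log(w + 4), dv = w**3 dw.
Then du = 1/(w + 4) dw and v = w**4/4.

w**4*log(w + 4)/4 - w**4/16 + w**3/3 - 2*w**2 + 16*w - 64*log(w + 4) + C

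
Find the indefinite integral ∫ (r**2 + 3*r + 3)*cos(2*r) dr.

r**2*sin(2*r)/2 + 3*r*sin(2*r)/2 + r*cos(2*r)/2 + 5*sin(2*r)/4 + 3*cos(2*r)/4 + C

Use integration by parts with u = r**2 + 3*r + 3, dv = cos(2*r) dr, so v = sin(2*r)/2.
Apply parts 2 times (tabular method): alternate signs, differentiate u down to 0, integrate dv up.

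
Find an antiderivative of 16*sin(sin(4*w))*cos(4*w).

Let u = sin(4*w), so du = (4*cos(4*w)) dw.
Rewriting, the integral becomes 4·∫ sin(u) du = 4·-cos(u).
Substituting back, u = sin(4*w).

-4*cos(sin(4*w)) + C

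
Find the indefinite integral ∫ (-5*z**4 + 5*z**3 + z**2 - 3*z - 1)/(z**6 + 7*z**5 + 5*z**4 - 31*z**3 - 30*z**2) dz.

Factor the denominator: z**2*(z - 2)*(z + 1)*(z + 3)*(z + 5).
Partial-fraction decomposition: 3711/(1400*(z + 5)) - 523/(180*(z + 3)) + 7/(24*(z + 1)) - 43/(420*(z - 2)) + 59/(900*z) + 1/(30*z**2).
Integrate each term; A/(z−a) gives A·log|z−a|; A/(z−a)² gives −A/(z−a).

59*log(z)/900 - 43*log(z - 2)/420 + 7*log(z + 1)/24 - 523*log(z + 3)/180 + 3711*log(z + 5)/1400 - 1/(30*z) + C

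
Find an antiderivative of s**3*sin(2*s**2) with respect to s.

-s**2*cos(2*s**2)/4 + sin(2*s**2)/8 + C

Let u = s², du = 2s ds; rewrite as (1/2)∫ u^1·sin(2u) du.
Now integrate by parts 1 time.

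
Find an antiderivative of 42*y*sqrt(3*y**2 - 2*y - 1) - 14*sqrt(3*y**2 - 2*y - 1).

Let u = 3*y**2 - 2*y - 1, so du = (6*y - 2) dy.
Rewriting, the integral becomes 7·∫ √u du = 7·(2/3)u^(3/2).
Substituting back, u = 3*y**2 - 2*y - 1.

14*(3*y**2 - 2*y - 1)**(3/2)/3 + C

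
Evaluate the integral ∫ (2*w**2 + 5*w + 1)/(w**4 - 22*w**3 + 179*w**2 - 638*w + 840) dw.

67*log(w - 7)/3 - 103*log(w - 6)/2 + 38*log(w - 5) - 53*log(w - 4)/6 + C

Factor the denominator: (w - 7)*(w - 6)*(w - 5)*(w - 4).
Partial-fraction decomposition: -53/(6*(w - 4)) + 38/(w - 5) - 103/(2*(w - 6)) + 67/(3*(w - 7)).
Integrate each term: A/(w−a) contributes A·log|w−a|.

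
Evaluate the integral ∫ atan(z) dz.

z*atan(z) - log(z**2 + 1)/2 + C

Use integration by parts with u = arctan(z), dv = dz.
Then du = 1/(z**2 + 1) dz.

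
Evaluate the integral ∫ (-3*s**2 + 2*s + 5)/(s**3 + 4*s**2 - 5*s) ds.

-log(s) + 2*log(s - 1)/3 - 8*log(s + 5)/3 + C

Factor the denominator: s*(s - 1)*(s + 5).
Partial-fraction decomposition: -8/(3*(s + 5)) + 2/(3*(s - 1)) - 1/s.
Integrate each term: A/(s−a) contributes A·log|s−a|.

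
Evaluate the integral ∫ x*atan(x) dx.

x**2*atan(x)/2 - x/2 + atan(x)/2 + C

Use integration by parts with u = arctan(x), dv = x dx.
Then du = 1/(x**2 + 1) dx.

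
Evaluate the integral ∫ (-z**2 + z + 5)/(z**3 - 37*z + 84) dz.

-7*log(z - 4)/11 + log(z - 3)/10 - 51*log(z + 7)/110 + C

Factor the denominator: (z - 4)*(z - 3)*(z + 7).
Partial-fraction decomposition: -51/(110*(z + 7)) + 1/(10*(z - 3)) - 7/(11*(z - 4)).
Integrate each term: A/(z−a) contributes A·log|z−a|.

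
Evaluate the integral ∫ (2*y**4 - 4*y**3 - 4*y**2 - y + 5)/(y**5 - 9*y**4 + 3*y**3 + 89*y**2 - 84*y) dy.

Factor the denominator: y*(y - 7)*(y - 4)*(y - 1)*(y + 3).
Partial-fraction decomposition: 121/(420*(y + 3)) - 1/(36*(y - 1)) - 193/(252*(y - 4)) + 808/(315*(y - 7)) - 5/(84*y).
Integrate each term: A/(y−a) contributes A·log|y−a|.

-5*log(y)/84 + 808*log(y - 7)/315 - 193*log(y - 4)/252 - log(y - 1)/36 + 121*log(y + 3)/420 + C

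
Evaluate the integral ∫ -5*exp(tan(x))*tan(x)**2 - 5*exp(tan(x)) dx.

Let u = tan(x), so du = (tan(x)**2 + 1) dx.
Rewriting, the integral becomes -5·∫ e^u du = -5·e^u.
Substituting back, u = tan(x).

-5*exp(tan(x)) + C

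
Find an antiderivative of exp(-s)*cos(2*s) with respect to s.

2*exp(-s)*sin(2*s)/5 - exp(-s)*cos(2*s)/5 + C

Let I denote the integral. Integrate by parts with u = cos(2*s), dv = exp(-s) ds, so v = -exp(-s): I = -exp(-s)*cos(2*s) − 2·∫ exp(-s)*sin(2*s) ds.
Apply parts again with u = sin(2*s), dv = exp(-s) ds: ∫ exp(-s)*sin(2*s) ds = -exp(-s)*sin(2*s) + 2·I. Substituting back brings back I: I = 2*exp(-s)*sin(2*s) - exp(-s)*cos(2*s) − 4·I.
Solving for I: (1 + 4)·I equals the remaining terms, so I = (1/5)·(2*exp(-s)*sin(2*s) - exp(-s)*cos(2*s)).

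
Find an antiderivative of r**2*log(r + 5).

r**3*log(r + 5)/3 - r**3/9 + 5*r**2/6 - 25*r/3 + 125*log(r + 5)/3 + C

Use integration by parts with u = log(r + 5), dv = r**2 dr.
Then du = 1/(r + 5) dr and v = r**3/3.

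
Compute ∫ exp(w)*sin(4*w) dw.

Let I denote the integral. Integrate by parts with u = sin(4*w), dv = exp(w) dw, so v = exp(w): I = exp(w)*sin(4*w) − 4·∫ exp(w)*cos(4*w) dw.
Apply parts again with u = cos(4*w), dv = exp(w) dw: ∫ exp(w)*cos(4*w) dw = exp(w)*cos(4*w) + 4·I. Substituting back brings back I: I = exp(w)*sin(4*w) - 4*exp(w)*cos(4*w) − 16·I.
Solving for I: (1 + 16)·I equals the remaining terms, so I = (1/17)·(exp(w)*sin(4*w) - 4*exp(w)*cos(4*w)).

exp(w)*sin(4*w)/17 - 4*exp(w)*cos(4*w)/17 + C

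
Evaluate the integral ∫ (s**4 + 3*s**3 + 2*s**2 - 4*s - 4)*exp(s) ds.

Use integration by parts with u = s**4 + 3*s**3 + 2*s**2 - 4*s - 4, dv = exp(s) ds, so v = exp(s).
Apply parts 4 times (tabular method): alternate signs, differentiate u down to 0, integrate dv up.

(s**4 - s**3 + 5*s**2 - 14*s + 10)*exp(s) + C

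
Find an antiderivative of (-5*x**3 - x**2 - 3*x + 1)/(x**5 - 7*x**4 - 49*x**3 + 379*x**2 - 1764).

-223*log(x - 7)/63 + 1133*log(x - 6)/312 - 19*log(x - 3)/75 - 43*log(x + 2)/1800 + 422*log(x + 7)/2275 + C

Factor the denominator: (x - 7)*(x - 6)*(x - 3)*(x + 2)*(x + 7).
Partial-fraction decomposition: 422/(2275*(x + 7)) - 43/(1800*(x + 2)) - 19/(75*(x - 3)) + 1133/(312*(x - 6)) - 223/(63*(x - 7)).
Integrate each term: A/(x−a) contributes A·log|x−a|.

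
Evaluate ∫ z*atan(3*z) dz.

Use integration by parts with u = arctan(3*z), dv = z dz.
Then du = 3/(9*z**2 + 1) dz.

z**2*atan(3*z)/2 - z/6 + atan(3*z)/18 + C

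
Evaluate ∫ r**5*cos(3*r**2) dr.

r**4*sin(3*r**2)/6 + r**2*cos(3*r**2)/9 - sin(3*r**2)/27 + C

Let u = r², du = 2r dr; rewrite as (1/2)∫ u^2·cos(3u) du.
Now integrate by parts 2 times.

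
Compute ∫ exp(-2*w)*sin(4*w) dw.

Let I denote the integral. Integrate by parts with u = sin(4*w), dv = exp(-2*w) dw, so v = -exp(-2*w)/2: I = -exp(-2*w)*sin(4*w)/2 + 2·∫ exp(-2*w)*cos(4*w) dw.
Apply parts again with u = cos(4*w), dv = exp(-2*w) dw: ∫ exp(-2*w)*cos(4*w) dw = -exp(-2*w)*cos(4*w)/2 − 2·I. Substituting back brings back I: I = -exp(-2*w)*sin(4*w)/2 - exp(-2*w)*cos(4*w) − 4·I.
Solving for I: (1 + 4)·I equals the remaining terms, so I = (1/5)·(-exp(-2*w)*sin(4*w)/2 - exp(-2*w)*cos(4*w)).

-exp(-2*w)*sin(4*w)/10 - exp(-2*w)*cos(4*w)/5 + C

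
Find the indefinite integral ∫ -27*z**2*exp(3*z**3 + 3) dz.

-3*exp(3*z**3 + 3) + C

Let u = 3*z**3 + 3, so du = (9*z**2) dz.
Rewriting, the integral becomes -3·∫ e^u du = -3·e^u.
Substituting back, u = 3*z**3 + 3.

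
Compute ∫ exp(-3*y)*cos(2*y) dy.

2*exp(-3*y)*sin(2*y)/13 - 3*exp(-3*y)*cos(2*y)/13 + C

Let I denote the integral. Integrate by parts with u = cos(2*y), dv = exp(-3*y) dy, so v = -exp(-3*y)/3: I = -exp(-3*y)*cos(2*y)/3 − (2/3)·∫ exp(-3*y)*sin(2*y) dy.
Apply parts again with u = sin(2*y), dv = exp(-3*y) dy: ∫ exp(-3*y)*sin(2*y) dy = -exp(-3*y)*sin(2*y)/3 + (2/3)·I. Substituting back brings back I: I = 2*exp(-3*y)*sin(2*y)/9 - exp(-3*y)*cos(2*y)/3 − (4/9)·I.
Solving for I: (1 + 4/9)·I equals the remaining terms, so I = (9/13)·(2*exp(-3*y)*sin(2*y)/9 - exp(-3*y)*cos(2*y)/3).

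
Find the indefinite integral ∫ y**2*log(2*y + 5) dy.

Use integration by parts with u = log(2*y + 5), dv = y**2 dy.
Then du = 2/(2*y + 5) dy and v = y**3/3.

y**3*log(2*y + 5)/3 - y**3/9 + 5*y**2/12 - 25*y/12 + 125*log(2*y + 5)/24 + C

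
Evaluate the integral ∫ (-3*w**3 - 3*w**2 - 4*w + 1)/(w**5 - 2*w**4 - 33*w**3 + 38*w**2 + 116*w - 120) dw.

-779*log(w - 6)/1760 + 43*log(w - 2)/112 - log(w - 1)/10 - 7*log(w + 2)/96 + 107*log(w + 5)/462 + C

Factor the denominator: (w - 6)*(w - 2)*(w - 1)*(w + 2)*(w + 5).
Partial-fraction decomposition: 107/(462*(w + 5)) - 7/(96*(w + 2)) - 1/(10*(w - 1)) + 43/(112*(w - 2)) - 779/(1760*(w - 6)).
Integrate each term: A/(w−a) contributes A·log|w−a|.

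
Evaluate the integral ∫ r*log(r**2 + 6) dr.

r**2*log(r**2 + 6)/2 - r**2/2 + 3*log(r**2 + 6) + C

Let u = r**2 + 6, so du = (2*r) dr.
The integral becomes (1/2)·∫ log(u) du; integrate by parts with u′=log(u), dv′=du.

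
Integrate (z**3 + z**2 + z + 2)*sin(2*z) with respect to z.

Use integration by parts with u = z**3 + z**2 + z + 2, dv = sin(2*z) dz, so v = -cos(2*z)/2.
Apply parts 3 times (tabular method): alternate signs, differentiate u down to 0, integrate dv up.

-z**3*cos(2*z)/2 + 3*z**2*sin(2*z)/4 - z**2*cos(2*z)/2 + z*sin(2*z)/2 + z*cos(2*z)/4 - sin(2*z)/8 - 3*cos(2*z)/4 + C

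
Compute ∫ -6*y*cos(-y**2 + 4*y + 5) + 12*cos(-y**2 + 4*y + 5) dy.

Let u = y**2 - 4*y - 5, so du = (2*y - 4) dy.
Rewriting, the integral becomes -3·∫ cos(u) du = -3·sin(u).
Substituting back, u = y**2 - 4*y - 5.

3*sin(-y**2 + 4*y + 5) + C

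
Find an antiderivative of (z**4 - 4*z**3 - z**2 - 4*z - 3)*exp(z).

(z**4 - 8*z**3 + 23*z**2 - 50*z + 47)*exp(z) + C

Use integration by parts with u = z**4 - 4*z**3 - z**2 - 4*z - 3, dv = exp(z) dz, so v = exp(z).
Apply parts 4 times (tabular method): alternate signs, differentiate u down to 0, integrate dv up.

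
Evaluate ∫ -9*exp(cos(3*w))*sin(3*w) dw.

3*exp(cos(3*w)) + C

Let u = cos(3*w), so du = (-3*sin(3*w)) dw.
Rewriting, the integral becomes 3·∫ e^u du = 3·e^u.
Substituting back, u = cos(3*w).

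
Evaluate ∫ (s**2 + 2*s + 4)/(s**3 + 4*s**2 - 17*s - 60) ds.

4*log(s - 4)/9 - log(s + 3)/2 + 19*log(s + 5)/18 + C

Factor the denominator: (s - 4)*(s + 3)*(s + 5).
Partial-fraction decomposition: 19/(18*(s + 5)) - 1/(2*(s + 3)) + 4/(9*(s - 4)).
Integrate each term: A/(s−a) contributes A·log|s−a|.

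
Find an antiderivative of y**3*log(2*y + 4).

y**4*log(2*y + 4)/4 - y**4/16 + y**3/6 - y**2/2 + 2*y - 4*log(y + 2) + C

Use integration by parts with u = log(2*y + 4), dv = y**3 dy.
Then du = 2/(2*y + 4) dy and v = y**4/4.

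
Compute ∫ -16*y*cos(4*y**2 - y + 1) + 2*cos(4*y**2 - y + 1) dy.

Let u = 4*y**2 - y + 1, so du = (8*y - 1) dy.
Rewriting, the integral becomes -2·∫ cos(u) du = -2·sin(u).
Substituting back, u = 4*y**2 - y + 1.

-2*sin(4*y**2 - y + 1) + C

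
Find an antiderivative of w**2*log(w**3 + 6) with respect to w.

w**3*log(w**3 + 6)/3 - w**3/3 + 2*log(w**3 + 6) + C

Let u = w**3 + 6, so du = (3*w**2) dw.
The integral becomes (1/3)·∫ log(u) du; integrate by parts with u′=log(u), dv′=du.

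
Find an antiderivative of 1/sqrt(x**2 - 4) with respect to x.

Substitute x = 2·sec(θ), so dx = 2·sec(θ)*tan(θ) dθ and the radical becomes sqrt(x**2 - 4) = 2·tan(θ) by the Pythagorean identity.
Integrate the resulting trig expression in θ, then back-substitute sec(θ) = x/2, tan(θ) = sqrt(x**2 - 4)/2 (absorbing any constant into C).

log(x + sqrt(x**2 - 4)) + C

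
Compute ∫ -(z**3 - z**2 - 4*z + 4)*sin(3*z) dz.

Use integration by parts with u = z**3 - z**2 - 4*z + 4, dv = -sin(3*z) dz, so v = cos(3*z)/3.
Apply parts 3 times (tabular method): alternate signs, differentiate u down to 0, integrate dv up.

z**3*cos(3*z)/3 - z**2*sin(3*z)/3 - z**2*cos(3*z)/3 + 2*z*sin(3*z)/9 - 14*z*cos(3*z)/9 + 14*sin(3*z)/27 + 38*cos(3*z)/27 + C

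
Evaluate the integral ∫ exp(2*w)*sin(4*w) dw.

exp(2*w)*sin(4*w)/10 - exp(2*w)*cos(4*w)/5 + C

Let I denote the integral. Integrate by parts with u = sin(4*w), dv = exp(2*w) dw, so v = exp(2*w)/2: I = exp(2*w)*sin(4*w)/2 − 2·∫ exp(2*w)*cos(4*w) dw.
Apply parts again with u = cos(4*w), dv = exp(2*w) dw: ∫ exp(2*w)*cos(4*w) dw = exp(2*w)*cos(4*w)/2 + 2·I. Substituting back brings back I: I = exp(2*w)*sin(4*w)/2 - exp(2*w)*cos(4*w) − 4·I.
Solving for I: (1 + 4)·I equals the remaining terms, so I = (1/5)·(exp(2*w)*sin(4*w)/2 - exp(2*w)*cos(4*w)).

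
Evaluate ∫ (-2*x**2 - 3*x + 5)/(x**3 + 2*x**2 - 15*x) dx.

-log(x)/3 - 11*log(x - 3)/12 - 3*log(x + 5)/4 + C

Factor the denominator: x*(x - 3)*(x + 5).
Partial-fraction decomposition: -3/(4*(x + 5)) - 11/(12*(x - 3)) - 1/(3*x).
Integrate each term: A/(x−a) contributes A·log|x−a|.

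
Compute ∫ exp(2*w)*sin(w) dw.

Let I denote the integral. Integrate by parts with u = sin(w), dv = exp(2*w) dw, so v = exp(2*w)/2: I = exp(2*w)*sin(w)/2 − (1/2)·∫ exp(2*w)*cos(w) dw.
Apply parts again with u = cos(w), dv = exp(2*w) dw: ∫ exp(2*w)*cos(w) dw = exp(2*w)*cos(w)/2 + (1/2)·I. Substituting back brings back I: I = exp(2*w)*sin(w)/2 - exp(2*w)*cos(w)/4 − (1/4)·I.
Solving for I: (1 + 1/4)·I equals the remaining terms, so I = (4/5)·(exp(2*w)*sin(w)/2 - exp(2*w)*cos(w)/4).

2*exp(2*w)*sin(w)/5 - exp(2*w)*cos(w)/5 + C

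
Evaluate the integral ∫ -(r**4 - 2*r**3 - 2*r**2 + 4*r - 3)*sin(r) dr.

Use integration by parts with u = r**4 - 2*r**3 - 2*r**2 + 4*r - 3, dv = -sin(r) dr, so v = cos(r).
Apply parts 4 times (tabular method): alternate signs, differentiate u down to 0, integrate dv up.

r**4*cos(r) - 4*r**3*sin(r) - 2*r**3*cos(r) + 6*r**2*sin(r) - 14*r**2*cos(r) + 28*r*sin(r) + 16*r*cos(r) - 16*sin(r) + 25*cos(r) + C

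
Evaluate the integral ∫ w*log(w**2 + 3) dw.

Let u = w**2 + 3, so du = (2*w) dw.
The integral becomes (1/2)·∫ log(u) du; integrate by parts with u′=log(u), dv′=du.

w**2*log(w**2 + 3)/2 - w**2/2 + 3*log(w**2 + 3)/2 + C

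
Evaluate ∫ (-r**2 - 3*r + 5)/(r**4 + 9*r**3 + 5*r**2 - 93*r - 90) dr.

Factor the denominator: (r - 3)*(r + 1)*(r + 5)*(r + 6).
Partial-fraction decomposition: 13/(45*(r + 6)) - 5/(32*(r + 5)) - 7/(80*(r + 1)) - 13/(288*(r - 3)).
Integrate each term: A/(r−a) contributes A·log|r−a|.

-13*log(r - 3)/288 - 7*log(r + 1)/80 - 5*log(r + 5)/32 + 13*log(r + 6)/45 + C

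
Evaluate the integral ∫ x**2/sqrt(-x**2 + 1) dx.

-x*sqrt(-x**2 + 1)/2 + asin(x)/2 + C

Substitute x = sin(θ), so dx = cos(θ) dθ and the radical becomes sqrt(-x**2 + 1) = cos(θ) by the Pythagorean identity.
Integrate the resulting trig expression in θ, then back-substitute θ = asin(x), sin(θ) = x, cos(θ) = sqrt(-x**2 + 1) (absorbing any constant into C).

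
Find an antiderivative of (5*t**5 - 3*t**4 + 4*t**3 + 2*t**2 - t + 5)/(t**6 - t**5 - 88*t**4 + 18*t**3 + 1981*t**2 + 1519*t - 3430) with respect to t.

Factor the denominator: (t - 7)**2*(t - 1)*(t + 2)*(t + 5)*(t + 7).
Partial-fraction decomposition: 4625/(784*(t + 7)) - 1495/(432*(t + 5)) + 5/(81*(t + 2)) + 1/(432*(t - 1)) + 158593/(63504*(t - 7)) + 725/(84*(t - 7)**2).
Integrate each term; A/(t−a) gives A·log|t−a|; A/(t−a)² gives −A/(t−a).

158593*log(t - 7)/63504 + log(t - 1)/432 + 5*log(t + 2)/81 - 1495*log(t + 5)/432 + 4625*log(t + 7)/784 - 725/(84*t - 588) + C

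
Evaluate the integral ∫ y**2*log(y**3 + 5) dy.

Let u = y**3 + 5, so du = (3*y**2) dy.
The integral becomes (1/3)·∫ log(u) du; integrate by parts with u′=log(u), dv′=du.

y**3*log(y**3 + 5)/3 - y**3/3 + 5*log(y**3 + 5)/3 + C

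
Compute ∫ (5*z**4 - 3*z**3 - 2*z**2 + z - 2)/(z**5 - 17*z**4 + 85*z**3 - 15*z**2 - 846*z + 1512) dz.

10883*log(z - 7)/120 - 2882*log(z - 6)/27 + 529*log(z - 4)/21 - 307*log(z - 3)/72 + 463*log(z + 3)/3780 + C

Factor the denominator: (z - 7)*(z - 6)*(z - 4)*(z - 3)*(z + 3).
Partial-fraction decomposition: 463/(3780*(z + 3)) - 307/(72*(z - 3)) + 529/(21*(z - 4)) - 2882/(27*(z - 6)) + 10883/(120*(z - 7)).
Integrate each term: A/(z−a) contributes A·log|z−a|.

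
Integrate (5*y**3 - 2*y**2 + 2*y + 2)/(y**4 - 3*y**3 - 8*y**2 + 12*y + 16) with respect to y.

149*log(y - 4)/30 - 19*log(y - 2)/12 - 7*log(y + 1)/15 + 25*log(y + 2)/12 + C

Factor the denominator: (y - 4)*(y - 2)*(y + 1)*(y + 2).
Partial-fraction decomposition: 25/(12*(y + 2)) - 7/(15*(y + 1)) - 19/(12*(y - 2)) + 149/(30*(y - 4)).
Integrate each term: A/(y−a) contributes A·log|y−a|.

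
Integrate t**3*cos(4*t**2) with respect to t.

Let u = t², du = 2t dt; rewrite as (1/2)∫ u^1·cos(4u) du.
Now integrate by parts 1 time.

t**2*sin(4*t**2)/8 + cos(4*t**2)/32 + C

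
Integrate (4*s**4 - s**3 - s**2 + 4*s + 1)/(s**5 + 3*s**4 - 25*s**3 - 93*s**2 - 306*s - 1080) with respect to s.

4957*log(s - 6)/4950 - 1057*log(s + 4)/250 + 2581*log(s + 5)/374 + 12451*log(s**2 + 9)/76500 - 18043*atan(s/3)/38250 + C

Factor the denominator: (s - 6)*(s + 4)*(s + 5)*(s**2 + 9).
Partial-fraction decomposition: (12451*s - 54129)/(38250*(s**2 + 9)) + 2581/(374*(s + 5)) - 1057/(250*(s + 4)) + 4957/(4950*(s - 6)).
Integrate each term; A/(s−a) gives A·log|s−a|; the (Bs+D)/(s²+p²) term gives a log and an atan.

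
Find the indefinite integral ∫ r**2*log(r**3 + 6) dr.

Let u = r**3 + 6, so du = (3*r**2) dr.
The integral becomes (1/3)·∫ log(u) du; integrate by parts with u′=log(u), dv′=du.

r**3*log(r**3 + 6)/3 - r**3/3 + 2*log(r**3 + 6) + C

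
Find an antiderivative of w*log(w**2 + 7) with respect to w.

w**2*log(w**2 + 7)/2 - w**2/2 + 7*log(w**2 + 7)/2 + C

Let u = w**2 + 7, so du = (2*w) dw.
The integral becomes (1/2)·∫ log(u) du; integrate by parts with u′=log(u), dv′=du.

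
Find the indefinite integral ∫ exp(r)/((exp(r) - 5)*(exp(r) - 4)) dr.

Let u = e^r, du = e^r dr.
The integral becomes ∫ du/((u-5)(u-4)); decompose into partial fractions.

log(exp(r) - 5) - log(exp(r) - 4) + C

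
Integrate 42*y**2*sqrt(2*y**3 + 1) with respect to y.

Let u = 2*y**3 + 1, so du = (6*y**2) dy.
Rewriting, the integral becomes 7·∫ √u du = 7·(2/3)u^(3/2).
Substituting back, u = 2*y**3 + 1.

14*(2*y**3 + 1)**(3/2)/3 + C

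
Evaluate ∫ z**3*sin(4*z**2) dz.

Let u = z², du = 2z dz; rewrite as (1/2)∫ u^1·sin(4u) du.
Now integrate by parts 1 time.

-z**2*cos(4*z**2)/8 + sin(4*z**2)/32 + C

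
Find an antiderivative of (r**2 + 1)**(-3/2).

Substitute r = tan(θ), so dr = sec(θ)^2 dθ and the radical becomes sqrt(r**2 + 1) = sec(θ) by the Pythagorean identity.
Integrate the resulting trig expression in θ, then back-substitute tan(θ) = r, sec(θ) = sqrt(r**2 + 1) (absorbing any constant into C).

r/sqrt(r**2 + 1) + C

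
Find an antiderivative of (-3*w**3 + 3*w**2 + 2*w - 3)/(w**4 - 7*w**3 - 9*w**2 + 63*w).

-log(w)/21 - 871*log(w - 7)/280 + 17*log(w - 3)/24 - 11*log(w + 3)/20 + C

Factor the denominator: w*(w - 7)*(w - 3)*(w + 3).
Partial-fraction decomposition: -11/(20*(w + 3)) + 17/(24*(w - 3)) - 871/(280*(w - 7)) - 1/(21*w).
Integrate each term: A/(w−a) contributes A·log|w−a|.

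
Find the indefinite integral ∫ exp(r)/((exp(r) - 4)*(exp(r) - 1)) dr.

Let u = e^r, du = e^r dr.
The integral becomes ∫ du/((u-4)(u-1)); decompose into partial fractions.

log(exp(r) - 4)/3 - log(exp(r) - 1)/3 + C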